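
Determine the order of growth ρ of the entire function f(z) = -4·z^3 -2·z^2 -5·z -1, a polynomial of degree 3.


|f(z)| ≤ Σ|c_k|·r^k = O(r^3) as r → ∞. Polynomial growth is O(e^{r^ε}) for every ε > 0 (since r^3/e^{r^ε} → 0), so ρ ≤ ε for all ε > 0, i.e. ρ = 0. Every nonconstant polynomial has order 0.
Therefore ρ = 0.

Order ρ = 0.


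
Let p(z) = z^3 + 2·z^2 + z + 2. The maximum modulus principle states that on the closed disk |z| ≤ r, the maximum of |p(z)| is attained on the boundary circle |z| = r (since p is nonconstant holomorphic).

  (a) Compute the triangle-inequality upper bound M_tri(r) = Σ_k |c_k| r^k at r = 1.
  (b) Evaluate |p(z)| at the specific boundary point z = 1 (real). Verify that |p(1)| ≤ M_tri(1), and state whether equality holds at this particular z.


Coefficients: c_0 = 2, c_1 = 1, c_2 = 2, c_3 = 1. Radius r = 1.
Part (a). Triangle bound: M_tri(r) = Σ_k |c_k| r^k
  = |2|·1^0 + |1|·1^1 + |2|·1^2 + |1|·1^3
  = 2 + 1 + 2 + 1 = 6.
This bounds M(r) := max_{|z|=r} |p(z)| from above; equality holds iff all terms c_k z^k can be made to align in phase at a single z on |z|=r.
Part (b). At z = 1 (real, on the circle |z| = r):
  p(1) = (2)·1^0 + (1)·1^1 + (2)·1^2 + (1)·1^3 = 6.
  |p(1)| = 6.
Since all nonzero coefficients share the same sign, |p(1)| = 6 = M_tri(1); the triangle bound is attained at z = 1, so in fact M(r) = 6.

M_tri(1) = 6; |p(1)| = 6; equality at z=1: yes.


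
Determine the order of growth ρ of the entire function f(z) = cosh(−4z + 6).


cosh(w) is a linear combination of e^{iw} and e^{−iw} (or e^w, e^{−w} in the hyperbolic case), so |cosh(w)| ≤ e^{|w|}. With w = −4z + 6, |w| ≤ 4|z| + 6 = 4r + 6 on |z| = r, giving M(r) ≤ e^{4r + 6}, so ρ ≤ 1. On a suitable ray (z = it for sin/cos; z = t for sinh/cosh, t real → ∞), |cosh(−4z + 6)| grows like e^{4|t|}/2, so ρ ≥ 1. Hence ρ = 1.
Therefore ρ = 1.

Order ρ = 1.


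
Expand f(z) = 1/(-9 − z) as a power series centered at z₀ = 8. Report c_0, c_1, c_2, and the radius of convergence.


Let w = z − z₀, so z = z₀ + w.
Then -9 − z = -9 − (z₀ + w) = (-9 − z₀) − w = -17 − w.
f(z) = 1/(-17 − w) = (1/(-17)) · 1/(1 − w/(-17)) = Σ_{n≥0} w^n / (-17)^(n+1).
So c_n = 1/(-17)^(n+1):
  c_0 = 1/(-17)^1 = -1/17.
  c_1 = 1/(-17)^2 = 1/289.
  c_2 = 1/(-17)^3 = -1/4913.
The series is valid for |w/d| < 1, i.e. |z − z₀| < |d|.
Radius of convergence: R = |-9 − z₀| = |-17| = 17 (distance from z₀ to the singularity z = -9).

c_0 = -1/17, c_1 = 1/289, c_2 = -1/4913; R = 17.


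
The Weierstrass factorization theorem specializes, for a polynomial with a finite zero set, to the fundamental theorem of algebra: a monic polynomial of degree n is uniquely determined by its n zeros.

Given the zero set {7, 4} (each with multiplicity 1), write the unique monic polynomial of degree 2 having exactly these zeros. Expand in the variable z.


The polynomial is p(z) = ∏_{α ∈ S} (z − α), where S = {7, 4}.
Expanding the product yields: p(z) = z^2 -11·z + 28.
The resulting polynomial has degree 2 and real coefficients as required.

p(z) = z^2 -11·z + 28.


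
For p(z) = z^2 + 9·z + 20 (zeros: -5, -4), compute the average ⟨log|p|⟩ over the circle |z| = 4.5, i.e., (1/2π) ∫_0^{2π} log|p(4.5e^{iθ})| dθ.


Zeros: -5, -4; r = 4.5.
Inside |z| < r: -4. Outside (|z| ≥ r): -5.
p(0) = 20, so log|p(0)| = log(20) = 2.9957.
Apply Jensen: I(r) = log|p(0)| + Σ_k log(r/|z_k|), summed over zeros inside |z| < r.
  log(r/|z_k|) for z_k = -4: log(4.5/4) = 0.1178
  Outside zeros (-5) contribute nothing to the Jensen sum.
Sum over inside zeros: 0.1178.
I(r) = log|p(0)| + (inside sum) = 2.9957 + 0.1178 = 3.1135.
Note: since some zeros are outside |z| ≤ r, the simplified n·log(r) form does NOT apply — only the inside zeros contribute.

I(r) ≈ 3.1135.


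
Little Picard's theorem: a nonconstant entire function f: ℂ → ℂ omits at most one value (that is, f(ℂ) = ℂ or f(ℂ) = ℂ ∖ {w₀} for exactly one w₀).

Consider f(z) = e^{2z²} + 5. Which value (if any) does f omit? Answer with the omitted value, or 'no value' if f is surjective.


Little Picard bounds the complement of f(ℂ) to at most one point.
The exponent g(z) = 2z² is a nonconstant polynomial, hence surjective onto ℂ. So e^{g(z)} takes every value in {e^w : w ∈ ℂ} = ℂ ∖ {0}. Adding 5 shifts the range to ℂ ∖ {5}. f omits exactly 5.

Omitted value: 5.


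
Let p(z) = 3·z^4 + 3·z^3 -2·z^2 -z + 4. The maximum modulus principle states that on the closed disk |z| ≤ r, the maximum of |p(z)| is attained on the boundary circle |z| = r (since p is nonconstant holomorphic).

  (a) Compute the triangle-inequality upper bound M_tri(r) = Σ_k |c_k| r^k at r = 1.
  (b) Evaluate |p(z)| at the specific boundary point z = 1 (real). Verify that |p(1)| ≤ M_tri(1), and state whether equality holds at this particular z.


Coefficients: c_0 = 4, c_1 = -1, c_2 = -2, c_3 = 3, c_4 = 3. Radius r = 1.
Part (a). Triangle bound: M_tri(r) = Σ_k |c_k| r^k
  = |4|·1^0 + |-1|·1^1 + |-2|·1^2 + |3|·1^3 + |3|·1^4
  = 4 + 1 + 2 + 3 + 3 = 13.
This bounds M(r) := max_{|z|=r} |p(z)| from above; equality holds iff all terms c_k z^k can be made to align in phase at a single z on |z|=r.
Part (b). At z = 1 (real, on the circle |z| = r):
  p(1) = (4)·1^0 + (-1)·1^1 + (-2)·1^2 + (3)·1^3 + (3)·1^4 = 7.
  |p(1)| = 7.
Check: |p(1)| = 7 ≤ 13 = M_tri(1). ✓ Equality does not hold at z = 1 (the coefficients have mixed signs, so the terms do not all align in phase there).

M_tri(1) = 13; |p(1)| = 7; equality at z=1: no.


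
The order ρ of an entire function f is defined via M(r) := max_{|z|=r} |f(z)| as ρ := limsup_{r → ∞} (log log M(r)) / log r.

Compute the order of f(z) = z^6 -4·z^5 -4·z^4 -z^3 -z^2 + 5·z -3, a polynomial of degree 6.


|f(z)| ≤ Σ|c_k|·r^k = O(r^6) as r → ∞. Polynomial growth is O(e^{r^ε}) for every ε > 0 (since r^6/e^{r^ε} → 0), so ρ ≤ ε for all ε > 0, i.e. ρ = 0. Every nonconstant polynomial has order 0.
Therefore ρ = 0.

Order ρ = 0.


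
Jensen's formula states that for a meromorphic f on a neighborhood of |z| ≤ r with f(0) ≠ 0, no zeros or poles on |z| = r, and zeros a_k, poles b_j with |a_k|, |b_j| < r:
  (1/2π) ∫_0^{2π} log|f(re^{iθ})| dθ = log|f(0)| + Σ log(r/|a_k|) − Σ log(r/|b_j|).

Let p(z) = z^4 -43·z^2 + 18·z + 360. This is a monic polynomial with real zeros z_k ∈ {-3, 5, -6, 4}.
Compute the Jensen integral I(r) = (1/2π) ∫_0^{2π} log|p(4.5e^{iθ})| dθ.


Zeros: -6, -3, 4, 5; r = 4.5.
Inside |z| < r: -3, 4. Outside (|z| ≥ r): -6, 5.
p(0) = 360, so log|p(0)| = log(360) = 5.8861.
Apply Jensen: I(r) = log|p(0)| + Σ_k log(r/|z_k|), summed over zeros inside |z| < r.
  log(r/|z_k|) for z_k = -3: log(4.5/3) = 0.4055
  log(r/|z_k|) for z_k = 4: log(4.5/4) = 0.1178
  Outside zeros (-6, 5) contribute nothing to the Jensen sum.
Sum over inside zeros: 0.5232.
I(r) = log|p(0)| + (inside sum) = 5.8861 + 0.5232 = 6.4094.
Note: since some zeros are outside |z| ≤ r, the simplified n·log(r) form does NOT apply — only the inside zeros contribute.

I(r) ≈ 6.4094.


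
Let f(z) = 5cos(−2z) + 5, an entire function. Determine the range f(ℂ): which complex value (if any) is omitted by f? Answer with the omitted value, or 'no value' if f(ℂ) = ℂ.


Little Picard bounds the complement of f(ℂ) to at most one point.
cos is entire and surjective onto ℂ: for every w ∈ ℂ, cos(ζ) = w has a solution ζ ∈ ℂ (e.g., via the complex inverse arccos). With ζ = −2z this gives z = ζ/(-2). Then 5·cos(−2z) takes every value in 5·ℂ = ℂ, and adding 5 is a bijection of ℂ. So f is surjective and omits no value. (Note: only on the real line is cos bounded by [−1, 1].)

Omitted value: no value.


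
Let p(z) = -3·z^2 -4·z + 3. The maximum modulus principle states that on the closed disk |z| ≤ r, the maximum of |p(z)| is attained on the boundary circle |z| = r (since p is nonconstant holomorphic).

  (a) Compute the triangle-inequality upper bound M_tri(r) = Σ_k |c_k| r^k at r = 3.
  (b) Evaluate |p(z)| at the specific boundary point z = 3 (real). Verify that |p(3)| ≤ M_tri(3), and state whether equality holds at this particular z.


Coefficients: c_0 = 3, c_1 = -4, c_2 = -3. Radius r = 3.
Part (a). Triangle bound: M_tri(r) = Σ_k |c_k| r^k
  = |3|·3^0 + |-4|·3^1 + |-3|·3^2
  = 3 + 12 + 27 = 42.
This bounds M(r) := max_{|z|=r} |p(z)| from above; equality holds iff all terms c_k z^k can be made to align in phase at a single z on |z|=r.
Part (b). At z = 3 (real, on the circle |z| = r):
  p(3) = (3)·3^0 + (-4)·3^1 + (-3)·3^2 = -36.
  |p(3)| = 36.
Check: |p(3)| = 36 ≤ 42 = M_tri(3). ✓ Equality does not hold at z = 3 (the coefficients have mixed signs, so the terms do not all align in phase there).

M_tri(3) = 42; |p(3)| = 36; equality at z=3: no.


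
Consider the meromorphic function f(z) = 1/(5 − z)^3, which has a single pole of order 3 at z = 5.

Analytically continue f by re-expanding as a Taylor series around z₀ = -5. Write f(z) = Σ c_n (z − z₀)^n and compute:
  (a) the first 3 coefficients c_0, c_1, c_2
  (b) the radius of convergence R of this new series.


Let w = z − z₀, so z = z₀ + w.
Then 5 − z = 5 − (z₀ + w) = (5 − z₀) − w = 10 − w.
f(z) = 1/(10 − w)^3 = (1/(10)^3) · (1 − w/(10))^{−3}.
By the binomial series (1−u)^{−3} = Σ_{n≥0} C(n+2, 2) u^n for |u|<1, with u = w/(10):
  c_n = C(n+2, 2) / (10)^(n+3).
  c_0 = 1/(10)^3 = 1/1000.
  c_1 = 3/(10)^4 = 3/10000.
  c_2 = 6/(10)^5 = 3/50000.
The series is valid for |w/d| < 1, i.e. |z − z₀| < |d|.
Radius of convergence: R = |5 − z₀| = |10| = 10 (distance from z₀ to the singularity z = 5).

c_0 = 1/1000, c_1 = 3/10000, c_2 = 3/50000; R = 10.


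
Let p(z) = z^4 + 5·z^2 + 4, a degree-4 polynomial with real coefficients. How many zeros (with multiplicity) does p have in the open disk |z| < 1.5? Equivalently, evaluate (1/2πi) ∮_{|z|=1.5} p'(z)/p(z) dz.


The zeros of p are: (0 + 1i), (0 - 1i), (0 + 2i), (0 - 2i).
Their magnitudes are: 1, 1, 2, 2.
Zeros with |z| < R = 1.5: (0 + 1i), (0 - 1i).
Count = 2.
By the argument principle, (1/2πi) ∮_{|z|=R} p'(z)/p(z) dz equals exactly this count.

Number of zeros inside |z| < 1.5: 2.


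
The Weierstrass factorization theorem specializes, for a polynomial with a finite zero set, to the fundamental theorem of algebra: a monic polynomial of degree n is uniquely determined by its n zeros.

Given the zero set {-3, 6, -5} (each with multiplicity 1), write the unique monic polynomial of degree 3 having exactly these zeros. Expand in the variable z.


The polynomial is p(z) = ∏_{α ∈ S} (z − α), where S = {-3, 6, -5}.
Expanding the product yields: p(z) = z^3 + 2·z^2 -33·z -90.
The resulting polynomial has degree 3 and real coefficients as required.

p(z) = z^3 + 2·z^2 -33·z -90.


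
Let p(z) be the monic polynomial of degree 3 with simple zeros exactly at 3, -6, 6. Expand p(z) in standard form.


The polynomial is p(z) = ∏_{α ∈ S} (z − α), where S = {3, -6, 6}.
Expanding the product yields: p(z) = z^3 -3·z^2 -36·z + 108.
The resulting polynomial has degree 3 and real coefficients as required.

p(z) = z^3 -3·z^2 -36·z + 108.


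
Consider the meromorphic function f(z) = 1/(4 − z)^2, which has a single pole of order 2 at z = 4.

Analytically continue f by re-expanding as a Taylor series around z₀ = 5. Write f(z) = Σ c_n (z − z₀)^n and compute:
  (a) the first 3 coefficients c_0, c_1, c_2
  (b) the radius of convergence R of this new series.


Let w = z − z₀, so z = z₀ + w.
Then 4 − z = 4 − (z₀ + w) = (4 − z₀) − w = -1 − w.
f(z) = 1/(-1 − w)^2 = (1/(-1)^2) · (1 − w/(-1))^{−2}.
By the binomial series (1−u)^{−2} = Σ_{n≥0} C(n+1, 1) u^n for |u|<1, with u = w/(-1):
  c_n = C(n+1, 1) / (-1)^(n+2).
  c_0 = 1/(-1)^2 = 1.
  c_1 = 2/(-1)^3 = -2.
  c_2 = 3/(-1)^4 = 3.
The series is valid for |w/d| < 1, i.e. |z − z₀| < |d|.
Radius of convergence: R = |4 − z₀| = |-1| = 1 (distance from z₀ to the singularity z = 4).

c_0 = 1, c_1 = -2, c_2 = 3; R = 1.


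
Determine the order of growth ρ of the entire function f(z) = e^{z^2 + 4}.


|e^{z^2 + 4}| = e^{Re(1·z^2) + 4} ≤ e^{1|z|^2 + 4} = e^{1r^2 + 4} on |z| = r, so ρ ≤ 2. Choosing z on |z|=r so that 1·z^2 is real positive (always possible by picking arg z appropriately) gives |f(z)| = e^{1r^2 + 4}, matching the bound. The additive constant 4 does not affect log log M(r) ~ 2·log r. Hence ρ = 2.
Therefore ρ = 2.

Order ρ = 2.


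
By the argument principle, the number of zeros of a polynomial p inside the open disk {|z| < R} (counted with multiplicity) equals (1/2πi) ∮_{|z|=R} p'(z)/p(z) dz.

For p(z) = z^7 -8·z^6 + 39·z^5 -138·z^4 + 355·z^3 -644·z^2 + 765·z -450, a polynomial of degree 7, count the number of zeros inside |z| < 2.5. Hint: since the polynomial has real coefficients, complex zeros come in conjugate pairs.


The zeros of p are: (0 + 3i), (0 - 3i), 2, (2 + 1i), (2 - 1i), (1 + 2i), (1 - 2i).
Their magnitudes are: 3, 3, 2, 2.236, 2.236, 2.236, 2.236.
Zeros with |z| < R = 2.5: 2, (2 + 1i), (2 - 1i), (1 + 2i), (1 - 2i).
Count = 5.
By the argument principle, (1/2πi) ∮_{|z|=R} p'(z)/p(z) dz equals exactly this count.

Number of zeros inside |z| < 2.5: 5.


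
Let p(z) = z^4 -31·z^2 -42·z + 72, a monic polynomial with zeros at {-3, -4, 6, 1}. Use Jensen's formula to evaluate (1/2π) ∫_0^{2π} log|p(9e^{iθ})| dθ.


Zeros: -4, -3, 1, 6; r = 9.
Inside |z| < r: -4, -3, 1, 6. Outside (|z| ≥ r): ∅.
p(0) = 72, so log|p(0)| = log(72) = 4.2767.
Apply Jensen: I(r) = log|p(0)| + Σ_k log(r/|z_k|), summed over zeros inside |z| < r.
  log(r/|z_k|) for z_k = -3: log(9/3) = 1.0986
  log(r/|z_k|) for z_k = -4: log(9/4) = 0.8109
  log(r/|z_k|) for z_k = 6: log(9/6) = 0.4055
  log(r/|z_k|) for z_k = 1: log(9/1) = 2.1972
Sum over inside zeros: 4.5122.
I(r) = log|p(0)| + (inside sum) = 4.2767 + 4.5122 = 8.7889.
Closed form (all zeros inside, monic): I(r) = n·log(r) = 4·log(9) = 8.7889. ✓

I(r) ≈ 8.7889.


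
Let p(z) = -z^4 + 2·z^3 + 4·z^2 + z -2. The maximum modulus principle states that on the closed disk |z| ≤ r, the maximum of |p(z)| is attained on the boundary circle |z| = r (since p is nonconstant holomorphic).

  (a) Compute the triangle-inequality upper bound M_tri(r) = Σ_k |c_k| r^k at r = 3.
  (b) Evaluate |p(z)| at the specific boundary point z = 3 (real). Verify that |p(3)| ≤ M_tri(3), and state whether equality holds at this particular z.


Coefficients: c_0 = -2, c_1 = 1, c_2 = 4, c_3 = 2, c_4 = -1. Radius r = 3.
Part (a). Triangle bound: M_tri(r) = Σ_k |c_k| r^k
  = |-2|·3^0 + |1|·3^1 + |4|·3^2 + |2|·3^3 + |-1|·3^4
  = 2 + 3 + 36 + 54 + 81 = 176.
This bounds M(r) := max_{|z|=r} |p(z)| from above; equality holds iff all terms c_k z^k can be made to align in phase at a single z on |z|=r.
Part (b). At z = 3 (real, on the circle |z| = r):
  p(3) = (-2)·3^0 + (1)·3^1 + (4)·3^2 + (2)·3^3 + (-1)·3^4 = 10.
  |p(3)| = 10.
Check: |p(3)| = 10 ≤ 176 = M_tri(3). ✓ Equality does not hold at z = 3 (the coefficients have mixed signs, so the terms do not all align in phase there).

M_tri(3) = 176; |p(3)| = 10; equality at z=3: no.


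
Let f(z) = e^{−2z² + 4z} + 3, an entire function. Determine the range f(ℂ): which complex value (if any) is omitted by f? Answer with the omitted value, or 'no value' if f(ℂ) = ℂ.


Little Picard bounds the complement of f(ℂ) to at most one point.
The exponent g(z) = −2z² + 4z is a nonconstant polynomial, hence surjective onto ℂ. So e^{g(z)} takes every value in {e^w : w ∈ ℂ} = ℂ ∖ {0}. Adding 3 shifts the range to ℂ ∖ {3}. f omits exactly 3.

Omitted value: 3.


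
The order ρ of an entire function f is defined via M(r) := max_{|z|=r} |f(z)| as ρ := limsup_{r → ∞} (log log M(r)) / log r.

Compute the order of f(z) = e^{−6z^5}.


|e^{−6z^5}| = e^{Re(-6·z^5) + 0} ≤ e^{6|z|^5 + 0} = e^{6r^5 + 0} on |z| = r, so ρ ≤ 5. Choosing z on |z|=r so that -6·z^5 is real positive (always possible by picking arg z appropriately) gives |f(z)| = e^{6r^5 + 0}, matching the bound. The additive constant 0 does not affect log log M(r) ~ 5·log r. Hence ρ = 5.
Therefore ρ = 5.

Order ρ = 5.


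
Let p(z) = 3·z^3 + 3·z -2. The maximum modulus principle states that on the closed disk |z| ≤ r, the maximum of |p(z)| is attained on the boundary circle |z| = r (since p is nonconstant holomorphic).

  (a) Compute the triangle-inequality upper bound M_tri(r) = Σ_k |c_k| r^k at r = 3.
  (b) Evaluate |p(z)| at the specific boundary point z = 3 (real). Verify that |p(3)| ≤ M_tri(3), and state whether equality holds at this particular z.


Coefficients: c_0 = -2, c_1 = 3, c_2 = 0, c_3 = 3. Radius r = 3.
Part (a). Triangle bound: M_tri(r) = Σ_k |c_k| r^k
  = |-2|·3^0 + |3|·3^1 + |0|·3^2 + |3|·3^3
  = 2 + 9 + 0 + 81 = 92.
This bounds M(r) := max_{|z|=r} |p(z)| from above; equality holds iff all terms c_k z^k can be made to align in phase at a single z on |z|=r.
Part (b). At z = 3 (real, on the circle |z| = r):
  p(3) = (-2)·3^0 + (3)·3^1 + (0)·3^2 + (3)·3^3 = 88.
  |p(3)| = 88.
Check: |p(3)| = 88 ≤ 92 = M_tri(3). ✓ Equality does not hold at z = 3 (the coefficients have mixed signs, so the terms do not all align in phase there).

M_tri(3) = 92; |p(3)| = 88; equality at z=3: no.


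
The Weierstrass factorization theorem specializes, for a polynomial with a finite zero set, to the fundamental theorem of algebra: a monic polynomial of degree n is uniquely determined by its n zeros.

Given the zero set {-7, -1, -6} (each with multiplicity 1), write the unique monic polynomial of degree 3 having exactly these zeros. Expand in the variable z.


The polynomial is p(z) = ∏_{α ∈ S} (z − α), where S = {-7, -1, -6}.
Expanding the product yields: p(z) = z^3 + 14·z^2 + 55·z + 42.
The resulting polynomial has degree 3 and real coefficients as required.

p(z) = z^3 + 14·z^2 + 55·z + 42.


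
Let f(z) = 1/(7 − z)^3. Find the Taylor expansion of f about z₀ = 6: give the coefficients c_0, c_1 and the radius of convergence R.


Let w = z − z₀, so z = z₀ + w.
Then 7 − z = 7 − (z₀ + w) = (7 − z₀) − w = 1 − w.
f(z) = 1/(1 − w)^3 = (1/(1)^3) · (1 − w/(1))^{−3}.
By the binomial series (1−u)^{−3} = Σ_{n≥0} C(n+2, 2) u^n for |u|<1, with u = w/(1):
  c_n = C(n+2, 2) / (1)^(n+3).
  c_0 = 1/(1)^3 = 1.
  c_1 = 3/(1)^4 = 3.
The series is valid for |w/d| < 1, i.e. |z − z₀| < |d|.
Radius of convergence: R = |7 − z₀| = |1| = 1 (distance from z₀ to the singularity z = 7).

c_0 = 1, c_1 = 3; R = 1.


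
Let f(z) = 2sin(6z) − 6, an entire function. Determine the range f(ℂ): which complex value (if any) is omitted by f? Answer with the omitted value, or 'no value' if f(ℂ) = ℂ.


Little Picard bounds the complement of f(ℂ) to at most one point.
sin is entire and surjective onto ℂ: for every w ∈ ℂ, sin(ζ) = w has a solution ζ ∈ ℂ (e.g., via the complex inverse arcsin). With ζ = 6z this gives z = ζ/(6). Then 2·sin(6z) takes every value in 2·ℂ = ℂ, and adding -6 is a bijection of ℂ. So f is surjective and omits no value. (Note: only on the real line is sin bounded by [−1, 1].)

Omitted value: no value.


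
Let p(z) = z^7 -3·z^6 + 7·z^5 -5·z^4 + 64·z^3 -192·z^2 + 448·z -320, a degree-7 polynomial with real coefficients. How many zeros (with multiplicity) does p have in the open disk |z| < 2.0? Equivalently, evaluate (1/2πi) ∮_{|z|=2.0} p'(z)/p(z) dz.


The zeros of p are: 1, (-2 + 2i), (-2 - 2i), (2 + 2i), (2 - 2i), (1 + 2i), (1 - 2i).
Their magnitudes are: 1, 2.828, 2.828, 2.828, 2.828, 2.236, 2.236.
Zeros with |z| < R = 2.0: 1.
Count = 1.
By the argument principle, (1/2πi) ∮_{|z|=R} p'(z)/p(z) dz equals exactly this count.

Number of zeros inside |z| < 2.0: 1.


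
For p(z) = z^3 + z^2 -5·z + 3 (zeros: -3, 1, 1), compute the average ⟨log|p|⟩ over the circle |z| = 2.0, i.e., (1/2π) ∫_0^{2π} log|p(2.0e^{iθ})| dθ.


Zeros: -3, 1, 1; r = 2.0.
Inside |z| < r: 1, 1. Outside (|z| ≥ r): -3.
p(0) = 3, so log|p(0)| = log(3) = 1.0986.
Apply Jensen: I(r) = log|p(0)| + Σ_k log(r/|z_k|), summed over zeros inside |z| < r.
  log(r/|z_k|) for z_k = 1: log(2.0/1) = 0.6931
  log(r/|z_k|) for z_k = 1: log(2.0/1) = 0.6931
  Outside zeros (-3) contribute nothing to the Jensen sum.
Sum over inside zeros: 1.3863.
I(r) = log|p(0)| + (inside sum) = 1.0986 + 1.3863 = 2.4849.
Note: since some zeros are outside |z| ≤ r, the simplified n·log(r) form does NOT apply — only the inside zeros contribute.

I(r) ≈ 2.4849.


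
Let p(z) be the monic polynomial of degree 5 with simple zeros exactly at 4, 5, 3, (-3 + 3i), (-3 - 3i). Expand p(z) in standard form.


The polynomial is p(z) = ∏_{α ∈ S} (z − α), where S = {4, 5, 3, (-3 + 3i), (-3 - 3i)}.
Expanding the product yields: p(z) = z^5 -6·z^4 -7·z^3 + 6·z^2 + 486·z -1080.
Note conjugate pairs combine to real quadratics: (z − (-3+3i))(z − (-3−3i)) = z² + 6z + 18.
The resulting polynomial has degree 5 and real coefficients as required.

p(z) = z^5 -6·z^4 -7·z^3 + 6·z^2 + 486·z -1080.


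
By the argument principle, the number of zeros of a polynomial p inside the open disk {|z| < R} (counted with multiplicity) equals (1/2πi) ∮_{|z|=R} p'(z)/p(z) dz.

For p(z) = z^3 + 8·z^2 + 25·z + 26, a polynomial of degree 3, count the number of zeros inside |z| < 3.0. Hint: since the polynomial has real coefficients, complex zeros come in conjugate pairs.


The zeros of p are: (-3 + 2i), (-3 - 2i), -2.
Their magnitudes are: 3.606, 3.606, 2.
Zeros with |z| < R = 3.0: -2.
Count = 1.
By the argument principle, (1/2πi) ∮_{|z|=R} p'(z)/p(z) dz equals exactly this count.

Number of zeros inside |z| < 3.0: 1.


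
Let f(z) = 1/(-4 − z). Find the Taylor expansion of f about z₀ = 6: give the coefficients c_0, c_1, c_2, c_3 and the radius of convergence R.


Let w = z − z₀, so z = z₀ + w.
Then -4 − z = -4 − (z₀ + w) = (-4 − z₀) − w = -10 − w.
f(z) = 1/(-10 − w) = (1/(-10)) · 1/(1 − w/(-10)) = Σ_{n≥0} w^n / (-10)^(n+1).
So c_n = 1/(-10)^(n+1):
  c_0 = 1/(-10)^1 = -1/10.
  c_1 = 1/(-10)^2 = 1/100.
  c_2 = 1/(-10)^3 = -1/1000.
  c_3 = 1/(-10)^4 = 1/10000.
The series is valid for |w/d| < 1, i.e. |z − z₀| < |d|.
Radius of convergence: R = |-4 − z₀| = |-10| = 10 (distance from z₀ to the singularity z = -4).

c_0 = -1/10, c_1 = 1/100, c_2 = -1/1000, c_3 = 1/10000; R = 10.


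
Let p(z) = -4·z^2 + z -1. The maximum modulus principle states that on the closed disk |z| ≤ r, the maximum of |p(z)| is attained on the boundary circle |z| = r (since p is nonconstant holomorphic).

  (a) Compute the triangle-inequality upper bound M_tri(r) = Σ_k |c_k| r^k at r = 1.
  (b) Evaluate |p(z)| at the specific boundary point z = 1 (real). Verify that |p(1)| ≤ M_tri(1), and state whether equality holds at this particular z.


Coefficients: c_0 = -1, c_1 = 1, c_2 = -4. Radius r = 1.
Part (a). Triangle bound: M_tri(r) = Σ_k |c_k| r^k
  = |-1|·1^0 + |1|·1^1 + |-4|·1^2
  = 1 + 1 + 4 = 6.
This bounds M(r) := max_{|z|=r} |p(z)| from above; equality holds iff all terms c_k z^k can be made to align in phase at a single z on |z|=r.
Part (b). At z = 1 (real, on the circle |z| = r):
  p(1) = (-1)·1^0 + (1)·1^1 + (-4)·1^2 = -4.
  |p(1)| = 4.
Check: |p(1)| = 4 ≤ 6 = M_tri(1). ✓ Equality does not hold at z = 1 (the coefficients have mixed signs, so the terms do not all align in phase there).

M_tri(1) = 6; |p(1)| = 4; equality at z=1: no.


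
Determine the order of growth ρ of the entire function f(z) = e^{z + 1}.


|e^{z + 1}| = e^{Re(1·z) + 1} ≤ e^{1|z|^1 + 1} = e^{1r^1 + 1} on |z| = r, so ρ ≤ 1. Choosing z on |z|=r so that 1·z is real positive (always possible by picking arg z appropriately) gives |f(z)| = e^{1r^1 + 1}, matching the bound. The additive constant 1 does not affect log log M(r) ~ 1·log r. Hence ρ = 1.
Therefore ρ = 1.

Order ρ = 1.


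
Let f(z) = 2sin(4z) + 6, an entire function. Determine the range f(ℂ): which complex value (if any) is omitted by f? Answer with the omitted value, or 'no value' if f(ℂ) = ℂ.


Little Picard bounds the complement of f(ℂ) to at most one point.
sin is entire and surjective onto ℂ: for every w ∈ ℂ, sin(ζ) = w has a solution ζ ∈ ℂ (e.g., via the complex inverse arcsin). With ζ = 4z this gives z = ζ/(4). Then 2·sin(4z) takes every value in 2·ℂ = ℂ, and adding 6 is a bijection of ℂ. So f is surjective and omits no value. (Note: only on the real line is sin bounded by [−1, 1].)

Omitted value: no value.


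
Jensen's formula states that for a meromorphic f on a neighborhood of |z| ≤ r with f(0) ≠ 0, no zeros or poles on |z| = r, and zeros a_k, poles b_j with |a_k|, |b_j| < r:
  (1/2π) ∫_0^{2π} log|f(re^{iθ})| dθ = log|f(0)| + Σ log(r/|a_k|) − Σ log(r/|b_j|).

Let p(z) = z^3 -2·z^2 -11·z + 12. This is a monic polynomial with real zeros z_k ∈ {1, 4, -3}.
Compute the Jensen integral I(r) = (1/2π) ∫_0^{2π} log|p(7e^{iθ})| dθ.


Zeros: -3, 1, 4; r = 7.
Inside |z| < r: -3, 1, 4. Outside (|z| ≥ r): ∅.
p(0) = 12, so log|p(0)| = log(12) = 2.4849.
Apply Jensen: I(r) = log|p(0)| + Σ_k log(r/|z_k|), summed over zeros inside |z| < r.
  log(r/|z_k|) for z_k = 1: log(7/1) = 1.9459
  log(r/|z_k|) for z_k = 4: log(7/4) = 0.5596
  log(r/|z_k|) for z_k = -3: log(7/3) = 0.8473
Sum over inside zeros: 3.3528.
I(r) = log|p(0)| + (inside sum) = 2.4849 + 3.3528 = 5.8377.
Closed form (all zeros inside, monic): I(r) = n·log(r) = 3·log(7) = 5.8377. ✓

I(r) ≈ 5.8377.


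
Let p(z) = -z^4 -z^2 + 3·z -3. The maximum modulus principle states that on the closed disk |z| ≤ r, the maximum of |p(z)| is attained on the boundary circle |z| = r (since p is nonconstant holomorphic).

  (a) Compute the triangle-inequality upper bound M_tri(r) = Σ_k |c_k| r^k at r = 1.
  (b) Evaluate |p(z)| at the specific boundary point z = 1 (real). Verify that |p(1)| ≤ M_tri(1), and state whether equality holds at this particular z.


Coefficients: c_0 = -3, c_1 = 3, c_2 = -1, c_3 = 0, c_4 = -1. Radius r = 1.
Part (a). Triangle bound: M_tri(r) = Σ_k |c_k| r^k
  = |-3|·1^0 + |3|·1^1 + |-1|·1^2 + |0|·1^3 + |-1|·1^4
  = 3 + 3 + 1 + 0 + 1 = 8.
This bounds M(r) := max_{|z|=r} |p(z)| from above; equality holds iff all terms c_k z^k can be made to align in phase at a single z on |z|=r.
Part (b). At z = 1 (real, on the circle |z| = r):
  p(1) = (-3)·1^0 + (3)·1^1 + (-1)·1^2 + (0)·1^3 + (-1)·1^4 = -2.
  |p(1)| = 2.
Check: |p(1)| = 2 ≤ 8 = M_tri(1). ✓ Equality does not hold at z = 1 (the coefficients have mixed signs, so the terms do not all align in phase there).

M_tri(1) = 8; |p(1)| = 2; equality at z=1: no.


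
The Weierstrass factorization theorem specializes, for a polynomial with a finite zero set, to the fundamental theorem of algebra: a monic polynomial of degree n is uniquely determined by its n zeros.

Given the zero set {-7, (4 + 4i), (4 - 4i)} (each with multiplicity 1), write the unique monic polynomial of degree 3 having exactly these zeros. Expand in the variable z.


The polynomial is p(z) = ∏_{α ∈ S} (z − α), where S = {-7, (4 + 4i), (4 - 4i)}.
Expanding the product yields: p(z) = z^3 -z^2 -24·z + 224.
Note conjugate pairs combine to real quadratics: (z − (4+4i))(z − (4−4i)) = z² − 8z + 32.
The resulting polynomial has degree 3 and real coefficients as required.

p(z) = z^3 -z^2 -24·z + 224.


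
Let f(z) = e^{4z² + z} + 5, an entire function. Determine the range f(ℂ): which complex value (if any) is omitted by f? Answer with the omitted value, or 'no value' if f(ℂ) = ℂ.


Little Picard bounds the complement of f(ℂ) to at most one point.
The exponent g(z) = 4z² + z is a nonconstant polynomial, hence surjective onto ℂ. So e^{g(z)} takes every value in {e^w : w ∈ ℂ} = ℂ ∖ {0}. Adding 5 shifts the range to ℂ ∖ {5}. f omits exactly 5.

Omitted value: 5.


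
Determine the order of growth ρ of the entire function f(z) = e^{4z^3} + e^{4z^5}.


Each summand is entire of order 3 and 5 respectively (as in the single-exponential case). The order of a sum is at most the max of the orders, so ρ ≤ 5. For the lower bound: on |z|=r choose arg z so that 4z^5 is real positive; then |e^{4z^5}| = e^{4r^5} while |e^{4z^3}| ≤ e^{4r^3} = o(e^{4r^5}). So |f| ≥ e^{4r^5}(1 − o(1)) and ρ ≥ 5. Hence ρ = max(3, 5) = 5.
Therefore ρ = 5.

Order ρ = 5.


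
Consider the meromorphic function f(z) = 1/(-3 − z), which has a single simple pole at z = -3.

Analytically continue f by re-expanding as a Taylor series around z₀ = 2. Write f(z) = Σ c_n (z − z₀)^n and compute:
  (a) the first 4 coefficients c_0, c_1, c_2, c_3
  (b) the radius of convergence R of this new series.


Let w = z − z₀, so z = z₀ + w.
Then -3 − z = -3 − (z₀ + w) = (-3 − z₀) − w = -5 − w.
f(z) = 1/(-5 − w) = (1/(-5)) · 1/(1 − w/(-5)) = Σ_{n≥0} w^n / (-5)^(n+1).
So c_n = 1/(-5)^(n+1):
  c_0 = 1/(-5)^1 = -1/5.
  c_1 = 1/(-5)^2 = 1/25.
  c_2 = 1/(-5)^3 = -1/125.
  c_3 = 1/(-5)^4 = 1/625.
The series is valid for |w/d| < 1, i.e. |z − z₀| < |d|.
Radius of convergence: R = |-3 − z₀| = |-5| = 5 (distance from z₀ to the singularity z = -3).

c_0 = -1/5, c_1 = 1/25, c_2 = -1/125, c_3 = 1/625; R = 5.


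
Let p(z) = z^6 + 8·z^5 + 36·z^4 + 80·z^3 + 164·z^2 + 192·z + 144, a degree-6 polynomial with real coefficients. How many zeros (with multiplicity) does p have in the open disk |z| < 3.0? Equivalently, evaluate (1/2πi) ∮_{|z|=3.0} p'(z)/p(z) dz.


The zeros of p are: (-1 + 1i), (-1 - 1i), (-3 + 3i), (-3 - 3i), (0 + 2i), (0 - 2i).
Their magnitudes are: 1.414, 1.414, 4.243, 4.243, 2, 2.
Zeros with |z| < R = 3.0: (-1 + 1i), (-1 - 1i), (0 + 2i), (0 - 2i).
Count = 4.
By the argument principle, (1/2πi) ∮_{|z|=R} p'(z)/p(z) dz equals exactly this count.

Number of zeros inside |z| < 3.0: 4.


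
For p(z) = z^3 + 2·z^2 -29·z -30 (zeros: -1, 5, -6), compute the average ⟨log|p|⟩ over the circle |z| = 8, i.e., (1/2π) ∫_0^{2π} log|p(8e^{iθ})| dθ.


Zeros: -6, -1, 5; r = 8.
Inside |z| < r: -6, -1, 5. Outside (|z| ≥ r): ∅.
p(0) = -30, so log|p(0)| = log(30) = 3.4012.
Apply Jensen: I(r) = log|p(0)| + Σ_k log(r/|z_k|), summed over zeros inside |z| < r.
  log(r/|z_k|) for z_k = -1: log(8/1) = 2.0794
  log(r/|z_k|) for z_k = 5: log(8/5) = 0.4700
  log(r/|z_k|) for z_k = -6: log(8/6) = 0.2877
Sum over inside zeros: 2.8371.
I(r) = log|p(0)| + (inside sum) = 3.4012 + 2.8371 = 6.2383.
Closed form (all zeros inside, monic): I(r) = n·log(r) = 3·log(8) = 6.2383. ✓

I(r) ≈ 6.2383.


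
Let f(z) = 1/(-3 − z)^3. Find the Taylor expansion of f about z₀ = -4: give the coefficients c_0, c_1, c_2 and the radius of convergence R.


Let w = z − z₀, so z = z₀ + w.
Then -3 − z = -3 − (z₀ + w) = (-3 − z₀) − w = 1 − w.
f(z) = 1/(1 − w)^3 = (1/(1)^3) · (1 − w/(1))^{−3}.
By the binomial series (1−u)^{−3} = Σ_{n≥0} C(n+2, 2) u^n for |u|<1, with u = w/(1):
  c_n = C(n+2, 2) / (1)^(n+3).
  c_0 = 1/(1)^3 = 1.
  c_1 = 3/(1)^4 = 3.
  c_2 = 6/(1)^5 = 6.
The series is valid for |w/d| < 1, i.e. |z − z₀| < |d|.
Radius of convergence: R = |-3 − z₀| = |1| = 1 (distance from z₀ to the singularity z = -3).

c_0 = 1, c_1 = 3, c_2 = 6; R = 1.


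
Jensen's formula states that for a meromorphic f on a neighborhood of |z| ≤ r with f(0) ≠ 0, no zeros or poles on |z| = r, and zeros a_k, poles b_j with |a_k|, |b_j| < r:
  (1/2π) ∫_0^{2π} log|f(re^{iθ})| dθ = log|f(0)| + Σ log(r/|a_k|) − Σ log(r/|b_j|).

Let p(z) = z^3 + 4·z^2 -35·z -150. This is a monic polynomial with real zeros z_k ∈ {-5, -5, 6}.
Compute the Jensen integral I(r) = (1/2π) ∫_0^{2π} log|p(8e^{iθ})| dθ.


Zeros: -5, -5, 6; r = 8.
Inside |z| < r: -5, -5, 6. Outside (|z| ≥ r): ∅.
p(0) = -150, so log|p(0)| = log(150) = 5.0106.
Apply Jensen: I(r) = log|p(0)| + Σ_k log(r/|z_k|), summed over zeros inside |z| < r.
  log(r/|z_k|) for z_k = -5: log(8/5) = 0.4700
  log(r/|z_k|) for z_k = -5: log(8/5) = 0.4700
  log(r/|z_k|) for z_k = 6: log(8/6) = 0.2877
Sum over inside zeros: 1.2277.
I(r) = log|p(0)| + (inside sum) = 5.0106 + 1.2277 = 6.2383.
Closed form (all zeros inside, monic): I(r) = n·log(r) = 3·log(8) = 6.2383. ✓

I(r) ≈ 6.2383.


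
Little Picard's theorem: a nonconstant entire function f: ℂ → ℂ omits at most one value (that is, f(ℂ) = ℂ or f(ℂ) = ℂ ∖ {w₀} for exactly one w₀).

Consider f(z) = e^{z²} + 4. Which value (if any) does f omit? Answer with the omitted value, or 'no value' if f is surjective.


Little Picard bounds the complement of f(ℂ) to at most one point.
The exponent g(z) = z² is a nonconstant polynomial, hence surjective onto ℂ. So e^{g(z)} takes every value in {e^w : w ∈ ℂ} = ℂ ∖ {0}. Adding 4 shifts the range to ℂ ∖ {4}. f omits exactly 4.

Omitted value: 4.


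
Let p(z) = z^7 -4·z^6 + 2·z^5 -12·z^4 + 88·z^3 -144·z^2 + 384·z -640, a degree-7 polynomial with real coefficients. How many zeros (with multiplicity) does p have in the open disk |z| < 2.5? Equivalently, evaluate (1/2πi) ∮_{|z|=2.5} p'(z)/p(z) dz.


The zeros of p are: (0 + 2i), (0 - 2i), (3 + 1i), (3 - 1i), (-2 + 2i), (-2 - 2i), 2.
Their magnitudes are: 2, 2, 3.162, 3.162, 2.828, 2.828, 2.
Zeros with |z| < R = 2.5: (0 + 2i), (0 - 2i), 2.
Count = 3.
By the argument principle, (1/2πi) ∮_{|z|=R} p'(z)/p(z) dz equals exactly this count.

Number of zeros inside |z| < 2.5: 3.


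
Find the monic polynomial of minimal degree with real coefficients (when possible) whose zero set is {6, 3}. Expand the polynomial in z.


The polynomial is p(z) = ∏_{α ∈ S} (z − α), where S = {6, 3}.
Expanding the product yields: p(z) = z^2 -9·z + 18.
The resulting polynomial has degree 2 and real coefficients as required.

p(z) = z^2 -9·z + 18.


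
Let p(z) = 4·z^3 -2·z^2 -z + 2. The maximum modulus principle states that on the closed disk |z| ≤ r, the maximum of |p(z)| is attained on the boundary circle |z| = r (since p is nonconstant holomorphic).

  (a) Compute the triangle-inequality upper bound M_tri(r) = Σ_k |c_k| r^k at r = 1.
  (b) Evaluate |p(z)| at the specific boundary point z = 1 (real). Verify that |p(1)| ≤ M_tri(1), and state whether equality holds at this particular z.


Coefficients: c_0 = 2, c_1 = -1, c_2 = -2, c_3 = 4. Radius r = 1.
Part (a). Triangle bound: M_tri(r) = Σ_k |c_k| r^k
  = |2|·1^0 + |-1|·1^1 + |-2|·1^2 + |4|·1^3
  = 2 + 1 + 2 + 4 = 9.
This bounds M(r) := max_{|z|=r} |p(z)| from above; equality holds iff all terms c_k z^k can be made to align in phase at a single z on |z|=r.
Part (b). At z = 1 (real, on the circle |z| = r):
  p(1) = (2)·1^0 + (-1)·1^1 + (-2)·1^2 + (4)·1^3 = 3.
  |p(1)| = 3.
Check: |p(1)| = 3 ≤ 9 = M_tri(1). ✓ Equality does not hold at z = 1 (the coefficients have mixed signs, so the terms do not all align in phase there).

M_tri(1) = 9; |p(1)| = 3; equality at z=1: no.


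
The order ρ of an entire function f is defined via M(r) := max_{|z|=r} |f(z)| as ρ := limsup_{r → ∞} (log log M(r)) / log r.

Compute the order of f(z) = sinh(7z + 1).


sinh(w) is a linear combination of e^{iw} and e^{−iw} (or e^w, e^{−w} in the hyperbolic case), so |sinh(w)| ≤ e^{|w|}. With w = 7z + 1, |w| ≤ 7|z| + 1 = 7r + 1 on |z| = r, giving M(r) ≤ e^{7r + 1}, so ρ ≤ 1. On a suitable ray (z = it for sin/cos; z = t for sinh/cosh, t real → ∞), |sinh(7z + 1)| grows like e^{7|t|}/2, so ρ ≥ 1. Hence ρ = 1.
Therefore ρ = 1.

Order ρ = 1.


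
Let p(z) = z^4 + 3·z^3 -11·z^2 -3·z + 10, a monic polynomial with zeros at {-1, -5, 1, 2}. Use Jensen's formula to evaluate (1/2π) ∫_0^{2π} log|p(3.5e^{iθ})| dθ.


Zeros: -5, -1, 1, 2; r = 3.5.
Inside |z| < r: -1, 1, 2. Outside (|z| ≥ r): -5.
p(0) = 10, so log|p(0)| = log(10) = 2.3026.
Apply Jensen: I(r) = log|p(0)| + Σ_k log(r/|z_k|), summed over zeros inside |z| < r.
  log(r/|z_k|) for z_k = -1: log(3.5/1) = 1.2528
  log(r/|z_k|) for z_k = 1: log(3.5/1) = 1.2528
  log(r/|z_k|) for z_k = 2: log(3.5/2) = 0.5596
  Outside zeros (-5) contribute nothing to the Jensen sum.
Sum over inside zeros: 3.0651.
I(r) = log|p(0)| + (inside sum) = 2.3026 + 3.0651 = 5.3677.
Note: since some zeros are outside |z| ≤ r, the simplified n·log(r) form does NOT apply — only the inside zeros contribute.

I(r) ≈ 5.3677.


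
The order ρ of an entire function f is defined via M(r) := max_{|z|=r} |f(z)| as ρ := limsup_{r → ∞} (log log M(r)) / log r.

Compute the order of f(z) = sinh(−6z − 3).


sinh(w) is a linear combination of e^{iw} and e^{−iw} (or e^w, e^{−w} in the hyperbolic case), so |sinh(w)| ≤ e^{|w|}. With w = −6z − 3, |w| ≤ 6|z| + 3 = 6r + 3 on |z| = r, giving M(r) ≤ e^{6r + 3}, so ρ ≤ 1. On a suitable ray (z = it for sin/cos; z = t for sinh/cosh, t real → ∞), |sinh(−6z − 3)| grows like e^{6|t|}/2, so ρ ≥ 1. Hence ρ = 1.
Therefore ρ = 1.

Order ρ = 1.


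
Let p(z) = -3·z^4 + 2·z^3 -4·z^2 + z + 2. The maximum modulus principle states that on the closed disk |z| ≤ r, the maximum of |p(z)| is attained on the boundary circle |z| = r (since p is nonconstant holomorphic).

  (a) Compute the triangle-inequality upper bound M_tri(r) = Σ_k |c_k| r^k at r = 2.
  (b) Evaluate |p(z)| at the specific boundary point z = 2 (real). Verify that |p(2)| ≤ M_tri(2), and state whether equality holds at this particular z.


Coefficients: c_0 = 2, c_1 = 1, c_2 = -4, c_3 = 2, c_4 = -3. Radius r = 2.
Part (a). Triangle bound: M_tri(r) = Σ_k |c_k| r^k
  = |2|·2^0 + |1|·2^1 + |-4|·2^2 + |2|·2^3 + |-3|·2^4
  = 2 + 2 + 16 + 16 + 48 = 84.
This bounds M(r) := max_{|z|=r} |p(z)| from above; equality holds iff all terms c_k z^k can be made to align in phase at a single z on |z|=r.
Part (b). At z = 2 (real, on the circle |z| = r):
  p(2) = (2)·2^0 + (1)·2^1 + (-4)·2^2 + (2)·2^3 + (-3)·2^4 = -44.
  |p(2)| = 44.
Check: |p(2)| = 44 ≤ 84 = M_tri(2). ✓ Equality does not hold at z = 2 (the coefficients have mixed signs, so the terms do not all align in phase there).

M_tri(2) = 84; |p(2)| = 44; equality at z=2: no.


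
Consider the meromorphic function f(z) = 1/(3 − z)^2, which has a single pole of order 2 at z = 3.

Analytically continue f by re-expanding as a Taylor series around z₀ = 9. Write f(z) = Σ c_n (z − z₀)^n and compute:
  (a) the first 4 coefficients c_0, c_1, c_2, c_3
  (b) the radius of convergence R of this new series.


Let w = z − z₀, so z = z₀ + w.
Then 3 − z = 3 − (z₀ + w) = (3 − z₀) − w = -6 − w.
f(z) = 1/(-6 − w)^2 = (1/(-6)^2) · (1 − w/(-6))^{−2}.
By the binomial series (1−u)^{−2} = Σ_{n≥0} C(n+1, 1) u^n for |u|<1, with u = w/(-6):
  c_n = C(n+1, 1) / (-6)^(n+2).
  c_0 = 1/(-6)^2 = 1/36.
  c_1 = 2/(-6)^3 = -1/108.
  c_2 = 3/(-6)^4 = 1/432.
  c_3 = 4/(-6)^5 = -1/1944.
The series is valid for |w/d| < 1, i.e. |z − z₀| < |d|.
Radius of convergence: R = |3 − z₀| = |-6| = 6 (distance from z₀ to the singularity z = 3).

c_0 = 1/36, c_1 = -1/108, c_2 = 1/432, c_3 = -1/1944; R = 6.


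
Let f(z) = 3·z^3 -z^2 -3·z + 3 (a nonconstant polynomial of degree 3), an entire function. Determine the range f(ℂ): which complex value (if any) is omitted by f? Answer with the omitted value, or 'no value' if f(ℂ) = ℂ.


Little Picard bounds the complement of f(ℂ) to at most one point.
For every w ∈ ℂ, the equation p(z) − w = 0 is a nonconstant polynomial in z and hence has at least one root by the fundamental theorem of algebra. So p is surjective onto ℂ, omitting no value.

Omitted value: no value.


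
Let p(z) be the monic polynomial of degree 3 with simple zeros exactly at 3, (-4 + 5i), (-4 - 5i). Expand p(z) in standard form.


The polynomial is p(z) = ∏_{α ∈ S} (z − α), where S = {3, (-4 + 5i), (-4 - 5i)}.
Expanding the product yields: p(z) = z^3 + 5·z^2 + 17·z -123.
Note conjugate pairs combine to real quadratics: (z − (-4+5i))(z − (-4−5i)) = z² + 8z + 41.
The resulting polynomial has degree 3 and real coefficients as required.

p(z) = z^3 + 5·z^2 + 17·z -123.
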